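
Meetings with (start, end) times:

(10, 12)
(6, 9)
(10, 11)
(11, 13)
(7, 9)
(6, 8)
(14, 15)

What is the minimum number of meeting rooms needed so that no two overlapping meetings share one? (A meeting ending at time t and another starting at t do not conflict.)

Count concurrent intervals with a sweep; the peak is the room count.
Events (time:±→running): 6:+→1 6:+→2 7:+→3 … peak 3.

3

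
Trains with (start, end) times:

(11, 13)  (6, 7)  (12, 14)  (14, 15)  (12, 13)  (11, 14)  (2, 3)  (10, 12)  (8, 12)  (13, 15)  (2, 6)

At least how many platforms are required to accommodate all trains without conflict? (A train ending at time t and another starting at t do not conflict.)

4

starts: [2, 2, 6, 8, 10, 11, 11, 12, 12, 13, 14]
ends:   [3, 6, 7, 12, 12, 13, 13, 14, 14, 15, 15]
s2→1 s2→2 e3→1 e6→0 s6→1 e7→0 s8→1 s10→2 s11→3 s11→4  — peak 4.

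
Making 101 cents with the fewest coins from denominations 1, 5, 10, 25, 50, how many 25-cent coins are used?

0

Use the largest denomination that fits, subtract, and repeat.
101 − 2×50→1 − 1×1→0
Count of 25: 0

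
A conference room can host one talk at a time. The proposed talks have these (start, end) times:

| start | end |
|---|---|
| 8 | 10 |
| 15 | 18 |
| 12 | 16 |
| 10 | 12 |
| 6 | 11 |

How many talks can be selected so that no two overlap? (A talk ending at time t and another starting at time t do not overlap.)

3

Order by finish time; keep every interval that doesn't clash with the previous kept one.
Sorted by end: (8,10)  (6,11)  (10,12)  (12,16)  (15,18)
take (8,10); take (10,12); take (12,16).
Selected 3 talks.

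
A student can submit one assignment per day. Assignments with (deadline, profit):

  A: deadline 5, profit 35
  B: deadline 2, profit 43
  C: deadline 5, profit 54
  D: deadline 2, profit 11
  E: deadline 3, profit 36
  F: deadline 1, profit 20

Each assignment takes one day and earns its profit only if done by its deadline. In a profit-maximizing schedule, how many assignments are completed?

5

Take jobs in profit order; each goes to the latest open slot no later than its deadline.
Profit order: C=54 B=43 E=36 A=35 F=20 D=11
Assign: C→slot 5, B→slot 2, E→slot 3, A→slot 4, F→slot 1, D skipped.
Slots: [1:F] [2:B] [3:E] [4:A] [5:C]
5 of 6 scheduled.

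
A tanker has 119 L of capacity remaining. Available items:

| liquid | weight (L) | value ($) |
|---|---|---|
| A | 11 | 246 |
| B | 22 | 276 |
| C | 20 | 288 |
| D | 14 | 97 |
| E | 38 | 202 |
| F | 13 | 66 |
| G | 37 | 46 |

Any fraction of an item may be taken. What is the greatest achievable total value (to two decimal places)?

1176.24

Ratios (sorted): A 22.36, C 14.40, B 12.55, D 6.93, E 5.32, F 5.08, G 1.24
take A (11 @ 246); take C (20 @ 288); take B (22 @ 276); take D (14 @ 97); take E (38 @ 202); take F (13 @ 66); take 1/37 of G → 1.24. Capacity used 119/119.
Total value = 1176.24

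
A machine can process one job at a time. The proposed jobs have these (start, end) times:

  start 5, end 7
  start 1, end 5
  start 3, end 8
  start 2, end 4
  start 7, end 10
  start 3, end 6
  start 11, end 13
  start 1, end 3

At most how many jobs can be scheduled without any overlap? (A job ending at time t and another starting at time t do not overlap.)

Sort by end time and greedily take each interval whose start is ≥ the last chosen end.
Sorted by end: (1,3)  (2,4)  (1,5)  (3,6)  (5,7)  (3,8)  (7,10)  (11,13)
take (1,3); skip (2,4); skip (1,5); take (3,6); skip (5,7); take (7,10); take (11,13).
Selected 4 jobs.

4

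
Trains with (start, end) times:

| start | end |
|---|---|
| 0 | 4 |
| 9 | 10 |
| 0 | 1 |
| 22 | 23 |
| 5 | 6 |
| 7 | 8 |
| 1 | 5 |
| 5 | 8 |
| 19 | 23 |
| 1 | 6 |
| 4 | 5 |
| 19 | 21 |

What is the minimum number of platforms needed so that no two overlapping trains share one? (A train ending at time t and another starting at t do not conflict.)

Count concurrent intervals with a sweep; the peak is the room count.
starts: [0, 0, 1, 1, 4, 5, 5, 7, 9, 19, 19, 22]
ends:   [1, 4, 5, 5, 6, 6, 8, 8, 10, 21, 23, 23]
s0→1 s0→2 e1→1 s1→2 s1→3  — peak 3.

3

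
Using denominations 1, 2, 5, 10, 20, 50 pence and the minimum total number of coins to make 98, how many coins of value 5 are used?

1

98 − 1×50→48 − 2×20→8 − 1×5→3 − 1×2→1 − 1×1→0
Count of 5: 1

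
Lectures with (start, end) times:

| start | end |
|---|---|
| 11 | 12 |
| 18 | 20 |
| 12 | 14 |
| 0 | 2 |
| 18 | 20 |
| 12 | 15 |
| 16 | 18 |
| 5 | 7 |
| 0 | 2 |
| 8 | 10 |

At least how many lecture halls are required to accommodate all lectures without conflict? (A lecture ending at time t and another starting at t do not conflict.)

The answer is the maximum number of intervals overlapping at any instant.
starts: [0, 0, 5, 8, 11, 12, 12, 16, 18, 18]
ends:   [2, 2, 7, 10, 12, 14, 15, 18, 20, 20]
s0→1 s0→2  — peak 2.

2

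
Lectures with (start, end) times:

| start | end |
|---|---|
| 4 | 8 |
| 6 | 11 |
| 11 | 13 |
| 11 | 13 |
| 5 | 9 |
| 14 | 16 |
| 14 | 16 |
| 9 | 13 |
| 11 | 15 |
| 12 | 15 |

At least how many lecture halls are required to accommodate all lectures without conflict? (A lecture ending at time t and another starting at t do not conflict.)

starts: [4, 5, 6, 9, 11, 11, 11, 12, 14, 14]
ends:   [8, 9, 11, 13, 13, 13, 15, 15, 16, 16]
s4→1 s5→2 s6→3 e8→2 e9→1 s9→2 e11→1 s11→2 s11→3 s11→4 s12→5  — peak 5.

5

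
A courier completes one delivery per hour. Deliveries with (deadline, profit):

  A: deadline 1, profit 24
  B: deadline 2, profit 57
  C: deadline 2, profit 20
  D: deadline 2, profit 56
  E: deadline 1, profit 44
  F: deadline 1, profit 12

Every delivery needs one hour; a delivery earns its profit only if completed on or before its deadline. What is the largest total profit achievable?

Take jobs in profit order; each goes to the latest open slot no later than its deadline.
Profit order: B=57 D=56 E=44 A=24 C=20 F=12
Assign: B→slot 2, D→slot 1, E skipped, A skipped, C skipped, F skipped.
Slots: [1:D] [2:B]
Profit = 56 + 57 = 113

113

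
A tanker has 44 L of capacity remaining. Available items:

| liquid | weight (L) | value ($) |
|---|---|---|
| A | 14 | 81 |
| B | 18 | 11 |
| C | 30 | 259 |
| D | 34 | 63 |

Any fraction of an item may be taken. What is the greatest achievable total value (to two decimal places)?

Sort by value per unit weight and fill in that order.
Ratios (sorted): C 8.63, A 5.79, D 1.85, B 0.61
take C (30 @ 259); take A (14 @ 81). Capacity used 44/44.
Total value = 340.00

340.00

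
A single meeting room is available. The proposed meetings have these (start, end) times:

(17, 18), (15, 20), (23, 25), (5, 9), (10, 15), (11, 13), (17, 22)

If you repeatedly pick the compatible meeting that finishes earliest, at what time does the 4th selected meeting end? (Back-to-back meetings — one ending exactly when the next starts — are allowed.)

25

Greedy by earliest finish: after sorting by end time, pick each interval compatible with the last pick.
By end time: (5,9), (11,13), (10,15), (17,18), (15,20), (17,22), (23,25).
Pick (5,9); next start ≥ 9 → (11,13); next start ≥ 13 → (17,18); next start ≥ 18 → (23,25).
Selected: (5,9) (11,13) (17,18) (23,25)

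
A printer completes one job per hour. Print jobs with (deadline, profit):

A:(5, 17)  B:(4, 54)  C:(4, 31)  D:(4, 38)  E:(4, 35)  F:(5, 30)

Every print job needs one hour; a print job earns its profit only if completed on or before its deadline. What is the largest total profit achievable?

188

By profit: B(d4,54), D(d4,38), E(d4,35), C(d4,31), F(d5,30), A(d5,17)
B→slot 4; D→slot 3; E→slot 2; C→slot 1; F→slot 5; A skipped.
Profit = 31 + 35 + 38 + 54 + 30 = 188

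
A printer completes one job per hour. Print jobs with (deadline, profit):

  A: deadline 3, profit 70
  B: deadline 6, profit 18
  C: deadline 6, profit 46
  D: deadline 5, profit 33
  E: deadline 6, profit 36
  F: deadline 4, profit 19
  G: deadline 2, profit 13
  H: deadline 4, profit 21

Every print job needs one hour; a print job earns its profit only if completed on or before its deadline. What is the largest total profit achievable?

225

Take jobs in profit order; each goes to the latest open slot no later than its deadline.
By profit: A(d3,70), C(d6,46), E(d6,36), D(d5,33), H(d4,21), F(d4,19), B(d6,18), G(d2,13)
A→slot 3; C→slot 6; E→slot 5; D→slot 4; H→slot 2; F→slot 1; B skipped; G skipped.
Profit = 19 + 21 + 70 + 33 + 36 + 46 = 225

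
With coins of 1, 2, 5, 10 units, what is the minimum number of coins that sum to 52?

52 − 5×10→2 − 1×2→0
Total coins = 5 + 1 = 6

6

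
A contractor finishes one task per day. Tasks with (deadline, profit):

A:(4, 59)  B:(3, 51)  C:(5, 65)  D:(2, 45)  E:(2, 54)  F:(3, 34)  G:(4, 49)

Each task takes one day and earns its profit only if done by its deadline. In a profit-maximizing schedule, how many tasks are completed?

5

Profit order: C=65 A=59 E=54 B=51 G=49 D=45 F=34
Assign: C→slot 5, A→slot 4, E→slot 2, B→slot 3, G→slot 1, D skipped, F skipped.
Slots: [1:G] [2:E] [3:B] [4:A] [5:C]
5 of 7 scheduled.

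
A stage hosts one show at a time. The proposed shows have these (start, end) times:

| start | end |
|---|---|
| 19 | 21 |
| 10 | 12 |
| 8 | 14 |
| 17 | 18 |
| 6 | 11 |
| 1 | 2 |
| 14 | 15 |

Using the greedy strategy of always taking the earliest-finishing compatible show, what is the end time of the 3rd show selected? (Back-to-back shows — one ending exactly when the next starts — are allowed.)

Greedy by earliest finish: after sorting by end time, pick each interval compatible with the last pick.
By end time: (1,2), (6,11), (10,12), (8,14), (14,15), (17,18), (19,21).
Pick (1,2); next start ≥ 2 → (6,11); next start ≥ 11 → (14,15); next start ≥ 15 → (17,18); next start ≥ 18 → (19,21).
Selected: (1,2) (6,11) (14,15) (17,18) (19,21)

15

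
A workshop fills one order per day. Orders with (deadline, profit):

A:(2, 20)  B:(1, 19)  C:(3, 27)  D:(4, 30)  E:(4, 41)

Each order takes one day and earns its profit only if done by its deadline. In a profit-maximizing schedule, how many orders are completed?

4

Take jobs in profit order; each goes to the latest open slot no later than its deadline.
By profit: E(d4,41), D(d4,30), C(d3,27), A(d2,20), B(d1,19)
E→slot 4; D→slot 3; C→slot 2; A→slot 1; B skipped.
4 of 5 scheduled.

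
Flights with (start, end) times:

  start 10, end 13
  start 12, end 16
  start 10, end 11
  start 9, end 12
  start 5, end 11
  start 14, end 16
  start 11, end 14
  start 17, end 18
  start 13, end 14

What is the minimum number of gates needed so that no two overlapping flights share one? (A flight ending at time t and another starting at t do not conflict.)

4

starts: [5, 9, 10, 10, 11, 12, 13, 14, 17]
ends:   [11, 11, 12, 13, 14, 14, 16, 16, 18]
s5→1 s9→2 s10→3 s10→4  — peak 4.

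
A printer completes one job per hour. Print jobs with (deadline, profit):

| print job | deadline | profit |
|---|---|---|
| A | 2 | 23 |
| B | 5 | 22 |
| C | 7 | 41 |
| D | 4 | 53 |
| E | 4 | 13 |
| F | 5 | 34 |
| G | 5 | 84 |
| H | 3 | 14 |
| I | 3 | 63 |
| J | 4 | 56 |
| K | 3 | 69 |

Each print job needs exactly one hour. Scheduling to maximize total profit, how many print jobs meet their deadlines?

Take jobs in profit order; each goes to the latest open slot no later than its deadline.
By profit: G(d5,84), K(d3,69), I(d3,63), J(d4,56), D(d4,53), C(d7,41), F(d5,34), A(d2,23), B(d5,22), H(d3,14), E(d4,13)
G→slot 5; K→slot 3; I→slot 2; J→slot 4; D→slot 1; C→slot 7; F skipped; A skipped; B skipped; H skipped; E skipped.
6 of 11 scheduled.

6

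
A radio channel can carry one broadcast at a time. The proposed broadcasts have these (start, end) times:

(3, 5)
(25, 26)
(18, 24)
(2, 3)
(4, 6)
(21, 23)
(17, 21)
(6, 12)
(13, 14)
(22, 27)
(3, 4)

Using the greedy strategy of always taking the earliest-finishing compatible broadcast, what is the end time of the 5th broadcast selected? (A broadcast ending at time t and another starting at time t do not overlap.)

By end time: (2,3), (3,4), (3,5), (4,6), (6,12), (13,14), (17,21), (21,23), (18,24), (25,26), (22,27).
Pick (2,3); next start ≥ 3 → (3,4); next start ≥ 4 → (4,6); next start ≥ 6 → (6,12); next start ≥ 12 → (13,14); next start ≥ 14 → (17,21); next start ≥ 21 → (21,23); next start ≥ 23 → (25,26).
Selected: (2,3) (3,4) (4,6) (6,12) (13,14) (17,21) (21,23) (25,26)

14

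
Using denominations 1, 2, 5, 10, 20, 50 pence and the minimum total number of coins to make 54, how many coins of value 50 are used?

54 − 1×50→4 − 2×2→0
Count of 50: 1

1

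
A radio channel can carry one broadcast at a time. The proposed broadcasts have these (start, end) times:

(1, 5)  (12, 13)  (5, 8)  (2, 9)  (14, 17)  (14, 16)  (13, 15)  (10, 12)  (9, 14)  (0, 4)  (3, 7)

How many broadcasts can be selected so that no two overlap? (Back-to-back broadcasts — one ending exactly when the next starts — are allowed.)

Sorted by end: (0,4)  (1,5)  (3,7)  (5,8)  (2,9)  (10,12)  (12,13)  (9,14)  (13,15)  (14,16)  (14,17)
take (0,4); skip (1,5); take (5,8); take (10,12); take (12,13); take (13,15).
Selected 5 broadcasts.

5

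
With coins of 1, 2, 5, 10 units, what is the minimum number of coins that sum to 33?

33 = 3×10 + 1×2 + 1×1
Total coins = 3 + 1 + 1 = 5

5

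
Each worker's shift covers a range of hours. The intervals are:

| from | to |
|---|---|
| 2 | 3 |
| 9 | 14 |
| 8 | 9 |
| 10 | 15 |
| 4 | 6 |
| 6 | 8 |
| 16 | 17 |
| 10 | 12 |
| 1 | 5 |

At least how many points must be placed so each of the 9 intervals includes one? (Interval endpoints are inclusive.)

Sorted: [2,3] [1,5] [4,6] [6,8] [8,9] [10,12] [9,14] [10,15] [16,17]
{[2,3],[1,5]} hit by 3; {[4,6],[6,8]} hit by 6; {[8,9]} hit by 9; {[10,12],[9,14],[10,15]} hit by 12; {[16,17]} hit by 17.
Points: 3, 6, 9, 12, 17 (5 total).

5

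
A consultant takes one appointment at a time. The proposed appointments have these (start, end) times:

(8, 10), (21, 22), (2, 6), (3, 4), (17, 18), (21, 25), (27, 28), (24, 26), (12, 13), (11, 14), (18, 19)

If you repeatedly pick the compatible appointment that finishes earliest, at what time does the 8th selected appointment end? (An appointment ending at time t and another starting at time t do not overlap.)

28

Sort by end time and greedily take each interval whose start is ≥ the last chosen end.
Sorted by end: (3,4)  (2,6)  (8,10)  (12,13)  (11,14)  (17,18)  (18,19)  (21,22)  (21,25)  (24,26)  (27,28)
take (3,4); take (8,10); take (12,13); take (17,18); take (18,19); take (21,22); skip (21,25); take (24,26); take (27,28).
Selected: (3,4) (8,10) (12,13) (17,18) (18,19) (21,22) (24,26) (27,28)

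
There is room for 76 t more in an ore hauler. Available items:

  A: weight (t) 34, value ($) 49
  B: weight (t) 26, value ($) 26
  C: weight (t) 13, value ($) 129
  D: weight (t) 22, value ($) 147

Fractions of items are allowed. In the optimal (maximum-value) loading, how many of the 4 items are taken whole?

3

Sort by value per unit weight and fill in that order.
Ratios (sorted): C 9.92, D 6.68, A 1.44, B 1.00
take C (13 @ 129); take D (22 @ 147); take A (34 @ 49); take 7/26 of B → 7.00. Capacity used 76/76.
3 item(s) taken whole; one partial (take 7/26 of B).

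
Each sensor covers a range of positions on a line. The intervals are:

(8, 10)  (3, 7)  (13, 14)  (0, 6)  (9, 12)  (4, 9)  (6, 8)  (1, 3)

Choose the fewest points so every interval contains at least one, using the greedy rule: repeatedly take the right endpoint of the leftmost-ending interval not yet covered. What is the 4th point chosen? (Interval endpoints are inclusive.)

14

Sorted: [1,3] [0,6] [3,7] [6,8] [4,9] [8,10] [9,12] [13,14]
{[1,3],[0,6],[3,7]} hit by 3; {[6,8],[4,9],[8,10]} hit by 8; {[9,12]} hit by 12; {[13,14]} hit by 14.
Points: 3, 8, 12, 14 (4 total).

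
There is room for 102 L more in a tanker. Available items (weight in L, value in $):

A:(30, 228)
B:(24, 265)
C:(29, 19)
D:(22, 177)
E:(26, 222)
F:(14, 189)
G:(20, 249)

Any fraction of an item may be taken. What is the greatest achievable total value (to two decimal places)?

1069.82

Order: F (189/14=13.50) > G (249/20=12.45) > B (265/24=11.04) > E (222/26=8.54) > D (177/22=8.05) > A (228/30=7.60) > C (19/29=0.66)
Fill: take F (14 @ 189) → take G (20 @ 249) → take B (24 @ 265) → take E (26 @ 222) → take 18/22 of D → 144.82; 102/102 used.
Total value = 1069.82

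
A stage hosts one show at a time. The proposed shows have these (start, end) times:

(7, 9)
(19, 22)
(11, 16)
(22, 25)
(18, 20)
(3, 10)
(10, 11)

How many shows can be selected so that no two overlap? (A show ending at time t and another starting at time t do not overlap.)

Sorted by end: (7,9)  (3,10)  (10,11)  (11,16)  (18,20)  (19,22)  (22,25)
take (7,9); skip (3,10); take (10,11); take (11,16); take (18,20); skip (19,22); take (22,25).
Selected 5 shows.

5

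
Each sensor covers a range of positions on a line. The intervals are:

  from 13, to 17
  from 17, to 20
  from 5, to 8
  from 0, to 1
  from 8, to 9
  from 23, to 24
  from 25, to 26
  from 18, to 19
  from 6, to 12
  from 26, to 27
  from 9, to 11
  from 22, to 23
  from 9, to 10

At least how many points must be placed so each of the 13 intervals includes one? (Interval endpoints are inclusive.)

7

Sort by right endpoint; whenever an interval is uncovered, place a point at its right end.
By right end: [0,1]  [5,8]  [8,9]  [9,10]  [9,11]  [6,12]  [13,17]  [18,19]  [17,20]  [22,23]  [23,24]  [25,26]  [26,27]
[0,1] uncovered → point at 1; [5,8] uncovered → point at 8; [9,10] uncovered → point at 10; [13,17] uncovered → point at 17; [18,19] uncovered → point at 19; [22,23] uncovered → point at 23; [25,26] uncovered → point at 26.
Points: 1, 8, 10, 17, 19, 23, 26 (7 total).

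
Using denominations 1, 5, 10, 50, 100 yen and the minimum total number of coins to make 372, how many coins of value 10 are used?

Use the largest denomination that fits, subtract, and repeat.
372 − 3×100→72 − 1×50→22 − 2×10→2 − 2×1→0
Count of 10: 2

2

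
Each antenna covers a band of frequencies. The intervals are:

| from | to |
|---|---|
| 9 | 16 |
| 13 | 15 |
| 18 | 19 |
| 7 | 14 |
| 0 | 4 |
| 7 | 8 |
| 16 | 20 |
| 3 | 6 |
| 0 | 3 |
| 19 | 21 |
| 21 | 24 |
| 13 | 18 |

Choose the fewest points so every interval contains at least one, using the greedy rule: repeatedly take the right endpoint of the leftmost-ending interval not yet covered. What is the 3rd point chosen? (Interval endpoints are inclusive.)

Sorted: [0,3] [0,4] [3,6] [7,8] [7,14] [13,15] [9,16] [13,18] [18,19] [16,20] [19,21] [21,24]
{[0,3],[0,4],[3,6]} hit by 3; {[7,8],[7,14]} hit by 8; {[13,15],[9,16],[13,18]} hit by 15; {[18,19],[16,20],[19,21]} hit by 19; {[21,24]} hit by 24.
Points: 3, 8, 15, 19, 24 (5 total).

15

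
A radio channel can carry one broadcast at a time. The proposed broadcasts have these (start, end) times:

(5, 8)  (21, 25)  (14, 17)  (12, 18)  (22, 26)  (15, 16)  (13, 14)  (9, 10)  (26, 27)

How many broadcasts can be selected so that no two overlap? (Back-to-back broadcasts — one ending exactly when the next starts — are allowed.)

6

Sorted by end: (5,8)  (9,10)  (13,14)  (15,16)  (14,17)  (12,18)  (21,25)  (22,26)  (26,27)
take (5,8); take (9,10); take (13,14); take (15,16); skip (12,18); take (21,25); take (26,27).
Selected 6 broadcasts.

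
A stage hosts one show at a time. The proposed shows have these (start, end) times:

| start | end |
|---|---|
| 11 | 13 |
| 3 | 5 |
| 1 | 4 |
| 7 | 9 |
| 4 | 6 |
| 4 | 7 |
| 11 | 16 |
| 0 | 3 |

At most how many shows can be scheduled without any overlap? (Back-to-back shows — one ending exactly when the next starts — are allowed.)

By end time: (0,3), (1,4), (3,5), (4,6), (4,7), (7,9), (11,13), (11,16).
Pick (0,3); next start ≥ 3 → (3,5); next start ≥ 5 → (7,9); next start ≥ 9 → (11,13).
Selected 4 shows.

4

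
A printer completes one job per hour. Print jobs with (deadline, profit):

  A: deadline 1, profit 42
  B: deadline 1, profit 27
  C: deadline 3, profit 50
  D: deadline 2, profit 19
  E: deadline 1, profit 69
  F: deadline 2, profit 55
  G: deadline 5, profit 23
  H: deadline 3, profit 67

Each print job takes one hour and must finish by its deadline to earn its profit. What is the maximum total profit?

Profit order: E=69 H=67 F=55 C=50 A=42 B=27 G=23 D=19
Assign: E→slot 1, H→slot 3, F→slot 2, C skipped, A skipped, B skipped, G→slot 5, D skipped.
Slots: [1:E] [2:F] [3:H] [5:G]
Profit = 69 + 55 + 67 + 23 = 214

214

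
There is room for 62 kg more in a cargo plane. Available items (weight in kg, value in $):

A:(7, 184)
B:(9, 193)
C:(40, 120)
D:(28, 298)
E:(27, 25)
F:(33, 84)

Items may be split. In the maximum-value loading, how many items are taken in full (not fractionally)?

3

Order: A (184/7=26.29) > B (193/9=21.44) > D (298/28=10.64) > C (120/40=3.00) > F (84/33=2.55) > E (25/27=0.93)
Fill: take A (7 @ 184) → take B (9 @ 193) → take D (28 @ 298) → take 18/40 of C → 54.00; 62/62 used.
3 item(s) taken whole; one partial (take 18/40 of C).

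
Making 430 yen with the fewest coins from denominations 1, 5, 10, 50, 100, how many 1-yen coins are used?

0

430 − 4×100→30 − 3×10→0
Count of 1: 0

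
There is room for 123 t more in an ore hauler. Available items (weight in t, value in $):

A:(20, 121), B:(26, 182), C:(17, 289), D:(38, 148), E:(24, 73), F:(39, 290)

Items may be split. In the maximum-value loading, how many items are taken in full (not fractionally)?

4

Order: C (289/17=17.00) > F (290/39=7.44) > B (182/26=7.00) > A (121/20=6.05) > D (148/38=3.89) > E (73/24=3.04)
Fill: take C (17 @ 289) → take F (39 @ 290) → take B (26 @ 182) → take A (20 @ 121) → take 21/38 of D → 81.79; 123/123 used.
4 item(s) taken whole; one partial (take 21/38 of D).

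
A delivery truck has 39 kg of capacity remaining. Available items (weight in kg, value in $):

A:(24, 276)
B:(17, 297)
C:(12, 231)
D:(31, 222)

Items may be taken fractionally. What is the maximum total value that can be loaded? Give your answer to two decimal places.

643.00

Order: C (231/12=19.25) > B (297/17=17.47) > A (276/24=11.50) > D (222/31=7.16)
Fill: take C (12 @ 231) → take B (17 @ 297) → take 10/24 of A → 115.00; 39/39 used.
Total value = 643.00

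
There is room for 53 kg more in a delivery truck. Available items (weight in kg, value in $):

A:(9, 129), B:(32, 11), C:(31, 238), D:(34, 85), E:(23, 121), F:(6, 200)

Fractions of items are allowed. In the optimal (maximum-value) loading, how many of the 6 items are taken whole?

Sort by value per unit weight and fill in that order.
Order: F (200/6=33.33) > A (129/9=14.33) > C (238/31=7.68) > E (121/23=5.26) > D (85/34=2.50) > B (11/32=0.34)
Fill: take F (6 @ 200) → take A (9 @ 129) → take C (31 @ 238) → take 7/23 of E → 36.83; 53/53 used.
3 item(s) taken whole; one partial (take 7/23 of E).

3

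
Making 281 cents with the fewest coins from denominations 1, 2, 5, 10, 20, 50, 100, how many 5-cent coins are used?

281 − 2×100→81 − 1×50→31 − 1×20→11 − 1×10→1 − 1×1→0
Count of 5: 0

0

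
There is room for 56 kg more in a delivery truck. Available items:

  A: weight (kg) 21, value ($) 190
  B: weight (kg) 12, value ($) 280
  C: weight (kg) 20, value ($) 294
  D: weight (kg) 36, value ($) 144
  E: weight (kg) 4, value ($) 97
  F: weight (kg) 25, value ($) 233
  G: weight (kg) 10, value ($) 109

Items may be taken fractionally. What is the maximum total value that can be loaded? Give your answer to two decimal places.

Ratios (sorted): E 24.25, B 23.33, C 14.70, G 10.90, F 9.32, A 9.05, D 4.00
take E (4 @ 97); take B (12 @ 280); take C (20 @ 294); take G (10 @ 109); take 10/25 of F → 93.20. Capacity used 56/56.
Total value = 873.20

873.20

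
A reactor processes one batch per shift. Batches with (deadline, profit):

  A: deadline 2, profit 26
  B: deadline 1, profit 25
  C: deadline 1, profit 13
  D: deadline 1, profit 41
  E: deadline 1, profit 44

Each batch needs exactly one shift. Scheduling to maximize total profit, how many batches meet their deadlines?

Sort by profit descending; place each in the latest free slot ≤ its deadline.
By profit: E(d1,44), D(d1,41), A(d2,26), B(d1,25), C(d1,13)
E→slot 1; D skipped; A→slot 2; B skipped; C skipped.
2 of 5 scheduled.

2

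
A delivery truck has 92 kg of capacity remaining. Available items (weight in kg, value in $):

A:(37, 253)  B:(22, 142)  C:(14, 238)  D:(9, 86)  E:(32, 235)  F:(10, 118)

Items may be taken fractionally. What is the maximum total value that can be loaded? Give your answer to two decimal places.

861.62

Sort by value per unit weight and fill in that order.
Order: C (238/14=17.00) > F (118/10=11.80) > D (86/9=9.56) > E (235/32=7.34) > A (253/37=6.84) > B (142/22=6.45)
Fill: take C (14 @ 238) → take F (10 @ 118) → take D (9 @ 86) → take E (32 @ 235) → take 27/37 of A → 184.62; 92/92 used.
Total value = 861.62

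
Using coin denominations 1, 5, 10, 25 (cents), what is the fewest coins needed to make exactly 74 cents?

Use the largest denomination that fits, subtract, and repeat.
74 − 2×25→24 − 2×10→4 − 4×1→0
Total coins = 2 + 2 + 4 = 8

8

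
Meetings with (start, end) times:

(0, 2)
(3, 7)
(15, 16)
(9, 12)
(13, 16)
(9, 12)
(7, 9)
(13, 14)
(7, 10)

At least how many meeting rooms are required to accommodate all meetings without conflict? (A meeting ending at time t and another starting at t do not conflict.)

Events (time:±→running): 0:+→1 2:-→0 3:+→1 7:-→0 7:+→1 7:+→2 9:-→1 9:+→2 9:+→3 … peak 3.

3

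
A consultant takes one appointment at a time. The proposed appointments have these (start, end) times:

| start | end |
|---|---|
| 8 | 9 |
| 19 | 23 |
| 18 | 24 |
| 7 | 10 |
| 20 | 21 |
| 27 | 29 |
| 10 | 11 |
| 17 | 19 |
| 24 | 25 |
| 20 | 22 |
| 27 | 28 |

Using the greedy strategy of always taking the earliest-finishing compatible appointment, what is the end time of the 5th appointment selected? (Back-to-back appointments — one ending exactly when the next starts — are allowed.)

Greedy by earliest finish: after sorting by end time, pick each interval compatible with the last pick.
By end time: (8,9), (7,10), (10,11), (17,19), (20,21), (20,22), (19,23), (18,24), (24,25), (27,28), (27,29).
Pick (8,9); next start ≥ 9 → (10,11); next start ≥ 11 → (17,19); next start ≥ 19 → (20,21); next start ≥ 21 → (24,25); next start ≥ 25 → (27,28).
Selected: (8,9) (10,11) (17,19) (20,21) (24,25) (27,28)

25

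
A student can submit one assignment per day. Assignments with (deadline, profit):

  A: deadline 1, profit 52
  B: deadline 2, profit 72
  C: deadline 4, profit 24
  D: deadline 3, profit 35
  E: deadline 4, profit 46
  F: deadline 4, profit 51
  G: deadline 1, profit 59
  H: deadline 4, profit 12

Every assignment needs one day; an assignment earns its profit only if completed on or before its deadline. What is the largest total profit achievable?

228

Take jobs in profit order; each goes to the latest open slot no later than its deadline.
By profit: B(d2,72), G(d1,59), A(d1,52), F(d4,51), E(d4,46), D(d3,35), C(d4,24), H(d4,12)
B→slot 2; G→slot 1; A skipped; F→slot 4; E→slot 3; D skipped; C skipped; H skipped.
Profit = 59 + 72 + 46 + 51 = 228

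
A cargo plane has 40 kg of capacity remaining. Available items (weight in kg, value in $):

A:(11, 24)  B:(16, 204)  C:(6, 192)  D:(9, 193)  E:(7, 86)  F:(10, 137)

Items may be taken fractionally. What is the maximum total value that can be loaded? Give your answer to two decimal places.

713.25

Order: C (192/6=32.00) > D (193/9=21.44) > F (137/10=13.70) > B (204/16=12.75) > E (86/7=12.29) > A (24/11=2.18)
Fill: take C (6 @ 192) → take D (9 @ 193) → take F (10 @ 137) → take 15/16 of B → 191.25; 40/40 used.
Total value = 713.25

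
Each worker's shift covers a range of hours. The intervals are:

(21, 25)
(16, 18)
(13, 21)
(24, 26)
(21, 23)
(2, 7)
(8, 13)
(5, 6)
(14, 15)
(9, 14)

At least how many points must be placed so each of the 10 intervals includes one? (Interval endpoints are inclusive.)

Process intervals by earliest right end; each time one isn't hit yet, stab at its right endpoint.
Sorted: [5,6] [2,7] [8,13] [9,14] [14,15] [16,18] [13,21] [21,23] [21,25] [24,26]
{[5,6],[2,7]} hit by 6; {[8,13],[9,14]} hit by 13; {[14,15]} hit by 15; {[16,18],[13,21]} hit by 18; {[21,23],[21,25]} hit by 23; {[24,26]} hit by 26.
Points: 6, 13, 15, 18, 23, 26 (6 total).

6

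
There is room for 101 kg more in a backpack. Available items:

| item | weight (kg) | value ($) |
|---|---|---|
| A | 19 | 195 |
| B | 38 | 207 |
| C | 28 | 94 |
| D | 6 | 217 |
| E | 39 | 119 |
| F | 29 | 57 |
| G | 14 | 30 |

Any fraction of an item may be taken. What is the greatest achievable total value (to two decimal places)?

Sort by value per unit weight and fill in that order.
Ratios (sorted): D 36.17, A 10.26, B 5.45, C 3.36, E 3.05, G 2.14, F 1.97
take D (6 @ 217); take A (19 @ 195); take B (38 @ 207); take C (28 @ 94); take 10/39 of E → 30.51. Capacity used 101/101.
Total value = 743.51

743.51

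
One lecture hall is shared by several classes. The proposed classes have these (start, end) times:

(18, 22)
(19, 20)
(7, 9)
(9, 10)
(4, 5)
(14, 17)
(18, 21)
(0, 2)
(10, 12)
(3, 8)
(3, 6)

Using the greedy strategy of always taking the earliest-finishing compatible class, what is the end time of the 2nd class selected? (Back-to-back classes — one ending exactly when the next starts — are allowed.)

Order by finish time; keep every interval that doesn't clash with the previous kept one.
Sorted by end: (0,2)  (4,5)  (3,6)  (3,8)  (7,9)  (9,10)  (10,12)  (14,17)  (19,20)  (18,21)  (18,22)
take (0,2); take (4,5); skip (3,8); take (7,9); take (9,10); take (10,12); take (14,17); take (19,20).
Selected: (0,2) (4,5) (7,9) (9,10) (10,12) (14,17) (19,20)

5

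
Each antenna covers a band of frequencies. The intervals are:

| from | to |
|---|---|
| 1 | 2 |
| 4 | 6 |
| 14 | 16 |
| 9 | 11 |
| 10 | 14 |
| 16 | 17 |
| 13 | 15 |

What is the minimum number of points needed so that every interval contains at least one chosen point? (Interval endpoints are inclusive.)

5

Sort by right endpoint; whenever an interval is uncovered, place a point at its right end.
Sorted: [1,2] [4,6] [9,11] [10,14] [13,15] [14,16] [16,17]
{[1,2]} hit by 2; {[4,6]} hit by 6; {[9,11],[10,14]} hit by 11; {[13,15],[14,16]} hit by 15; {[16,17]} hit by 17.
Points: 2, 6, 11, 15, 17 (5 total).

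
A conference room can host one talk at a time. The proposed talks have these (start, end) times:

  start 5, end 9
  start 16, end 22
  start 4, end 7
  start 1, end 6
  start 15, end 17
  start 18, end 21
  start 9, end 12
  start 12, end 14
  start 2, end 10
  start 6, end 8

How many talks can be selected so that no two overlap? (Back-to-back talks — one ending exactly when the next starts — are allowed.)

6

By end time: (1,6), (4,7), (6,8), (5,9), (2,10), (9,12), (12,14), (15,17), (18,21), (16,22).
Pick (1,6); next start ≥ 6 → (6,8); next start ≥ 8 → (9,12); next start ≥ 12 → (12,14); next start ≥ 14 → (15,17); next start ≥ 17 → (18,21).
Selected 6 talks.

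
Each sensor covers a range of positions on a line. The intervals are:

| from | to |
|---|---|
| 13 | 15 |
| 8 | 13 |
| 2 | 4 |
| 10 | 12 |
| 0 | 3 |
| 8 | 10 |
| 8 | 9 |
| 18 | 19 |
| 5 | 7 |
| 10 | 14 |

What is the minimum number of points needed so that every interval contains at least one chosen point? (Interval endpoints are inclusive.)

Sort by right endpoint; whenever an interval is uncovered, place a point at its right end.
By right end: [0,3]  [2,4]  [5,7]  [8,9]  [8,10]  [10,12]  [8,13]  [10,14]  [13,15]  [18,19]
[0,3] uncovered → point at 3; [5,7] uncovered → point at 7; [8,9] uncovered → point at 9; [10,12] uncovered → point at 12; [13,15] uncovered → point at 15; [18,19] uncovered → point at 19.
Points: 3, 7, 9, 12, 15, 19 (6 total).

6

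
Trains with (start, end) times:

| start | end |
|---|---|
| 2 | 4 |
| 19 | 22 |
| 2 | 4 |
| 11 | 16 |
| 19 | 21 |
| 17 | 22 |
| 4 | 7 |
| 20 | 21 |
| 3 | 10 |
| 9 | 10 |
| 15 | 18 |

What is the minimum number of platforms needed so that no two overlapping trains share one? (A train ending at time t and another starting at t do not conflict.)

The answer is the maximum number of intervals overlapping at any instant.
Events (time:±→running): 2:+→1 2:+→2 3:+→3 4:-→2 4:-→1 4:+→2 7:-→1 9:+→2 10:-→1 10:-→0 11:+→1 15:+→2 16:-→1 17:+→2 18:-→1 19:+→2 19:+→3 20:+→4 … peak 4.

4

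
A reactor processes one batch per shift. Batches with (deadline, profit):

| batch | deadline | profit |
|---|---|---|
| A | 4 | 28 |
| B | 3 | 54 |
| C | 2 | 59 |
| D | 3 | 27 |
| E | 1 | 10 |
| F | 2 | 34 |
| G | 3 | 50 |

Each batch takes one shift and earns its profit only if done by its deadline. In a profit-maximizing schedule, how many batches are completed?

Profit order: C=59 B=54 G=50 F=34 A=28 D=27 E=10
Assign: C→slot 2, B→slot 3, G→slot 1, F skipped, A→slot 4, D skipped, E skipped.
Slots: [1:G] [2:C] [3:B] [4:A]
4 of 7 scheduled.

4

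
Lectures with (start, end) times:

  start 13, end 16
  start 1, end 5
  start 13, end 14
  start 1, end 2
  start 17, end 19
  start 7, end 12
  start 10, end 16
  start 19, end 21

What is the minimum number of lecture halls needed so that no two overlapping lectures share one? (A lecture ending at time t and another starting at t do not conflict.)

The answer is the maximum number of intervals overlapping at any instant.
Events (time:±→running): 1:+→1 1:+→2 2:-→1 5:-→0 7:+→1 10:+→2 12:-→1 13:+→2 13:+→3 … peak 3.

3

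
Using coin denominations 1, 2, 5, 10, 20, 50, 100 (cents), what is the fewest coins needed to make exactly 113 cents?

113 = 1×100 + 1×10 + 1×2 + 1×1
Total coins = 1 + 1 + 1 + 1 = 4

4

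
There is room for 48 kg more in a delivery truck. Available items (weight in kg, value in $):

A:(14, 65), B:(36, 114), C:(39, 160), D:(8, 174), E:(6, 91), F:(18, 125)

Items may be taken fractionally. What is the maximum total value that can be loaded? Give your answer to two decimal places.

463.21

Greedy by value/weight ratio, highest first.
Order: D (174/8=21.75) > E (91/6=15.17) > F (125/18=6.94) > A (65/14=4.64) > C (160/39=4.10) > B (114/36=3.17)
Fill: take D (8 @ 174) → take E (6 @ 91) → take F (18 @ 125) → take A (14 @ 65) → take 2/39 of C → 8.21; 48/48 used.
Total value = 463.21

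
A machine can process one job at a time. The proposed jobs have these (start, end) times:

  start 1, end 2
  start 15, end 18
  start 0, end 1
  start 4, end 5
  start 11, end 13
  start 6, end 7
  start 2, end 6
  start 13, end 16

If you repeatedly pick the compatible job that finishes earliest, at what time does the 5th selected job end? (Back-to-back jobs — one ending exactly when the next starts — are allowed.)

Order by finish time; keep every interval that doesn't clash with the previous kept one.
Sorted by end: (0,1)  (1,2)  (4,5)  (2,6)  (6,7)  (11,13)  (13,16)  (15,18)
take (0,1); take (1,2); take (4,5); skip (2,6); take (6,7); take (11,13); take (13,16).
Selected: (0,1) (1,2) (4,5) (6,7) (11,13) (13,16)

13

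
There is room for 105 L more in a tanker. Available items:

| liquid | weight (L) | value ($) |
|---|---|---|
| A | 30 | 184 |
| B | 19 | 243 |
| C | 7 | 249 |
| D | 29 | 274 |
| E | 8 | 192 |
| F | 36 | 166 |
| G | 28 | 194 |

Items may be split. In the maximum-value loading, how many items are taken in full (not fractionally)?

5

Sort by value per unit weight and fill in that order.
Order: C (249/7=35.57) > E (192/8=24.00) > B (243/19=12.79) > D (274/29=9.45) > G (194/28=6.93) > A (184/30=6.13) > F (166/36=4.61)
Fill: take C (7 @ 249) → take E (8 @ 192) → take B (19 @ 243) → take D (29 @ 274) → take G (28 @ 194) → take 14/30 of A → 85.87; 105/105 used.
5 item(s) taken whole; one partial (take 14/30 of A).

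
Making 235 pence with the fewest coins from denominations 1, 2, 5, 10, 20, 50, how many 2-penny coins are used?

0

235 = 4×50 + 1×20 + 1×10 + 1×5
Count of 2: 0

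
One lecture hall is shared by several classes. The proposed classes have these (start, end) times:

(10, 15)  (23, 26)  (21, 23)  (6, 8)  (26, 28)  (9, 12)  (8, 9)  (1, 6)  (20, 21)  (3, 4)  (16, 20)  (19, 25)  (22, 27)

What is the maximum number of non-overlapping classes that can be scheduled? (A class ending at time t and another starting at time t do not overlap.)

Greedy by earliest finish: after sorting by end time, pick each interval compatible with the last pick.
By end time: (3,4), (1,6), (6,8), (8,9), (9,12), (10,15), (16,20), (20,21), (21,23), (19,25), (23,26), (22,27), (26,28).
Pick (3,4); next start ≥ 4 → (6,8); next start ≥ 8 → (8,9); next start ≥ 9 → (9,12); next start ≥ 12 → (16,20); next start ≥ 20 → (20,21); next start ≥ 21 → (21,23); next start ≥ 23 → (23,26); next start ≥ 26 → (26,28).
Selected 9 classes.

9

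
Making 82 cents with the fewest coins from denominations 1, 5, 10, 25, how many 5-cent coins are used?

1

82 − 3×25→7 − 1×5→2 − 2×1→0
Count of 5: 1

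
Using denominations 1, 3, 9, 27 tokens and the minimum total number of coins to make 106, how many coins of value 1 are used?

1

Greedy: take as many of the largest coin as possible, then repeat with the remainder.
106 = 3×27 + 2×9 + 2×3 + 1×1
Count of 1: 1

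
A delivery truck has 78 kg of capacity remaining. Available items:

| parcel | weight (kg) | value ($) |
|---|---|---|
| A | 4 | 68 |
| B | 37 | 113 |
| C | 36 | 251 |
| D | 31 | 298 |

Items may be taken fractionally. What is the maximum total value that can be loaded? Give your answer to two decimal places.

Ratios (sorted): A 17.00, D 9.61, C 6.97, B 3.05
take A (4 @ 68); take D (31 @ 298); take C (36 @ 251); take 7/37 of B → 21.38. Capacity used 78/78.
Total value = 638.38

638.38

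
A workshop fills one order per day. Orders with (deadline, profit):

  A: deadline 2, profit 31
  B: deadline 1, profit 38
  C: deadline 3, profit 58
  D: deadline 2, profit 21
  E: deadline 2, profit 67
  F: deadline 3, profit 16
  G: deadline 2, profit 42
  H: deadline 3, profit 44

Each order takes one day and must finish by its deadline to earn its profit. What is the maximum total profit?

By profit: E(d2,67), C(d3,58), H(d3,44), G(d2,42), B(d1,38), A(d2,31), D(d2,21), F(d3,16)
E→slot 2; C→slot 3; H→slot 1; G skipped; B skipped; A skipped; D skipped; F skipped.
Profit = 44 + 67 + 58 = 169

169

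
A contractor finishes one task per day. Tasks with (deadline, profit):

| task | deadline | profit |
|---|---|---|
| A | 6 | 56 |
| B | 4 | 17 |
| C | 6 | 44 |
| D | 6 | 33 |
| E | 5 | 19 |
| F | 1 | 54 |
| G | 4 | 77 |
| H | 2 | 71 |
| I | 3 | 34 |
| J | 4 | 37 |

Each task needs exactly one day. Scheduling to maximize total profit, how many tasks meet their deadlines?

Take jobs in profit order; each goes to the latest open slot no later than its deadline.
By profit: G(d4,77), H(d2,71), A(d6,56), F(d1,54), C(d6,44), J(d4,37), I(d3,34), D(d6,33), E(d5,19), B(d4,17)
G→slot 4; H→slot 2; A→slot 6; F→slot 1; C→slot 5; J→slot 3; I skipped; D skipped; E skipped; B skipped.
6 of 10 scheduled.

6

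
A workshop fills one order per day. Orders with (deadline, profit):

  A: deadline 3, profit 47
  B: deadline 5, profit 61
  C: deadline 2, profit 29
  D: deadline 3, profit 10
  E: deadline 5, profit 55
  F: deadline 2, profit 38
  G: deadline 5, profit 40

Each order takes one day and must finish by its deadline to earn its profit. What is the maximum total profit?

Profit order: B=61 E=55 A=47 G=40 F=38 C=29 D=10
Assign: B→slot 5, E→slot 4, A→slot 3, G→slot 2, F→slot 1, C skipped, D skipped.
Slots: [1:F] [2:G] [3:A] [4:E] [5:B]
Profit = 38 + 40 + 47 + 55 + 61 = 241

241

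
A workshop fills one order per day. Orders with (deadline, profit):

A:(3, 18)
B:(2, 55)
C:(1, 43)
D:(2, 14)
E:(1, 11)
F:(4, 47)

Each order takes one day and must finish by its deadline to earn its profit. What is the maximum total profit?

163

By profit: B(d2,55), F(d4,47), C(d1,43), A(d3,18), D(d2,14), E(d1,11)
B→slot 2; F→slot 4; C→slot 1; A→slot 3; D skipped; E skipped.
Profit = 43 + 55 + 18 + 47 = 163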